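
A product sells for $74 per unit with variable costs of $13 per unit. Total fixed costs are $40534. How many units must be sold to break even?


Formula: BEQ = Fixed Costs / (Price - Variable Cost)
Contribution margin = $74 - $13 = $61/unit
BEQ = ceil($40534 / $61/unit) = ceil(664.49) = 665 units

665 units


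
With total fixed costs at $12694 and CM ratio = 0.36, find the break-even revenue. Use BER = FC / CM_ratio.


Formula: BER = Fixed Costs / Contribution Margin Ratio
BER = $12694 / 0.36
BER = $35261.11 (to the nearest cent)

$35261.11


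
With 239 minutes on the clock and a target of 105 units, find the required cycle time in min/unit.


Formula: CT = Available Time / Number of Units
CT = 239 min / 105 units
CT = 2.28 min/unit

2.28 min/unit


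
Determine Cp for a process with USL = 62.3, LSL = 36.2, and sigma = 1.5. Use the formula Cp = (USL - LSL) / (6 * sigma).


Cp = (62.3 - 36.2) / (6 * 1.5)

2.9


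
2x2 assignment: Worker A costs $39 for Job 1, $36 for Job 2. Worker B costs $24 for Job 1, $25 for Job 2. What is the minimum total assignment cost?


Option 1: A->1 + B->2 = $39 + $25 = $64
Option 2: A->2 + B->1 = $36 + $24 = $60
Min cost = min($64, $60) = $60

$60


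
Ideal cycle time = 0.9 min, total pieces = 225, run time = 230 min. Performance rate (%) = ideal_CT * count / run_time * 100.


Formula: Performance = (Ideal CT * Total Count) / Run Time * 100
Ideal output time = 0.9 * 225 = 202.5 min
Performance = 202.5 / 230 * 100 = 88.0%

88.0%


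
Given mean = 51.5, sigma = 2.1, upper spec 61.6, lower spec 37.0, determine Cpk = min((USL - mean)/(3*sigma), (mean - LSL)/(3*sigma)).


Cpu = (61.6 - 51.5) / (3 * 2.1) = 1.6
Cpl = (51.5 - 37.0) / (3 * 2.1) = 2.3
Cpk = min(1.6, 2.3) = 1.6

1.6


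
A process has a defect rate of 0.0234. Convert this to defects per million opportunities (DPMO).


DPMO = defect_rate * 1000000 = 0.0234 * 1000000

23400


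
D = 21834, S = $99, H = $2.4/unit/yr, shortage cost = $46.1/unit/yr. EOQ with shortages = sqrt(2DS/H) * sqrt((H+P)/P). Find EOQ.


Formula: EOQ* = sqrt(2DS/H) * sqrt((H+P)/P)
Base EOQ = sqrt(2*21834*99/2.4) = 1342.13 units
Correction = sqrt((2.4+46.1)/46.1) = 1.0257
EOQ* = 1342.13 * 1.0257 = 1376.6 units

1376.6 units


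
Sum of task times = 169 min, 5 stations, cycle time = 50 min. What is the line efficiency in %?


Formula: Efficiency = Sum of Task Times / (N_stations * CT) * 100
Total station capacity = 5 stations * 50 min = 250 min
Efficiency = 169 / 250 * 100 = 67.6%

67.6%


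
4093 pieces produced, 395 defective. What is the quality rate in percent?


Formula: Quality Rate = Good Pieces / Total Pieces * 100
Good pieces = 4093 - 395 = 3698
QR = 3698 / 4093 * 100 = 90.3%

90.3%


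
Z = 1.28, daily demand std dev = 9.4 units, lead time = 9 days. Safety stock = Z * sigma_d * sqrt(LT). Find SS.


Formula: SS = z * sigma_d * sqrt(LT)
sqrt(LT) = sqrt(9) = 3.0
SS = 1.28 * 9.4 * 3.0
SS = 36.1 units

36.1 units


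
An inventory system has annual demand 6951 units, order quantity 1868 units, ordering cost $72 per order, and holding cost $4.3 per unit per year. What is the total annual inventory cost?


TC = 6951/1868 * 72 + 1868/2 * 4.3

$4284.12


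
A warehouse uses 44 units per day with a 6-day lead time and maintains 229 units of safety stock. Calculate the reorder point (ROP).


Formula: ROP = (Daily Demand * Lead Time) + Safety Stock
Demand during lead time = 44 * 6 = 264 units
ROP = 264 + 229 = 493 units

493 units


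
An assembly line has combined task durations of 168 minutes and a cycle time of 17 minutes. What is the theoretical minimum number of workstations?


Formula: N_min = ceil(Sum of Task Times / Cycle Time)
N_min = ceil(168 min / 17 min) = ceil(9.8824)
N_min = 10 stations

10


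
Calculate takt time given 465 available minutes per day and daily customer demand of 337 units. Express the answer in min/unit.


Formula: Takt Time = Available Production Time / Customer Demand
Takt = 465 min/day / 337 units/day
Takt = 1.38 min/unit

1.38 min/unit


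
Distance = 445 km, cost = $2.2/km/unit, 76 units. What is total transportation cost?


TC = dist * cost * units = 445 * 2.2 * 76 = $74404.00

$74404.00


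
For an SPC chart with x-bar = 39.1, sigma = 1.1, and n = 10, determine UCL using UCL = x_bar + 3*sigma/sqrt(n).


UCL = 39.1 + 3 * 1.1 / sqrt(10)

40.14


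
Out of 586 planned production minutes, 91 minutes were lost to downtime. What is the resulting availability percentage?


Formula: Availability = (Planned Time - Downtime) / Planned Time * 100
Uptime = 586 - 91 = 495 min
Availability = 495 / 586 * 100 = 84.5%

84.5%


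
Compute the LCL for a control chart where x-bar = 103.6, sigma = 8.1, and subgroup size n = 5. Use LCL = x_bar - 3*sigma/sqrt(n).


LCL = 103.6 - 3 * 8.1 / sqrt(5)

92.73


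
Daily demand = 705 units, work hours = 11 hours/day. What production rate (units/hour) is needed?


Formula: Production Rate = Daily Demand / Available Hours
Rate = 705 units/day / 11 hours/day
Rate = 64.1 units/hour

64.1 units/hour


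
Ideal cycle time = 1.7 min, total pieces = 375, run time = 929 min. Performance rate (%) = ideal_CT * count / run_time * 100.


Formula: Performance = (Ideal CT * Total Count) / Run Time * 100
Ideal output time = 1.7 * 375 = 637.5 min
Performance = 637.5 / 929 * 100 = 68.6%

68.6%


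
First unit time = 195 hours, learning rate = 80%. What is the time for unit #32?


Formula: T_n = T_1 * (learning_rate)^(log2(n)) where learning_rate = rate/100
Doublings = log2(32) = 5
T_n = 195 * 0.8^5
T_n = 195 * 0.3277 = 63.9 hours

63.9 hours


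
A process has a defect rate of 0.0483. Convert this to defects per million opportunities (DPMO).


DPMO = defect_rate * 1000000 = 0.0483 * 1000000

48300


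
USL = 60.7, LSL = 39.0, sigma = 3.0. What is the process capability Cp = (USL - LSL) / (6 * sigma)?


Cp = (60.7 - 39.0) / (6 * 3.0)

1.21


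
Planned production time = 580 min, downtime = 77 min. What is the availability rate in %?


Formula: Availability = (Planned Time - Downtime) / Planned Time * 100
Uptime = 580 - 77 = 503 min
Availability = 503 / 580 * 100 = 86.7%

86.7%


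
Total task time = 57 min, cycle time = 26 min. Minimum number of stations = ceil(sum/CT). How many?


Formula: N_min = ceil(Sum of Task Times / Cycle Time)
N_min = ceil(57 min / 26 min) = ceil(2.1923)
N_min = 3 stations

3


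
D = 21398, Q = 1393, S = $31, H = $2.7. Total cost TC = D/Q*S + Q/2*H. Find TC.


TC = 21398/1393 * 31 + 1393/2 * 2.7

$2356.74


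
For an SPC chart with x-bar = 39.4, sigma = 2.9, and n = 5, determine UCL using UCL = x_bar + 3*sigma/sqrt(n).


UCL = 39.4 + 3 * 2.9 / sqrt(5)

43.29


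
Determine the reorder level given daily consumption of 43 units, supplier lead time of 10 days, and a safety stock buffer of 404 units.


Formula: ROP = (Daily Demand * Lead Time) + Safety Stock
Demand during lead time = 43 * 10 = 430 units
ROP = 430 + 404 = 834 units

834 units


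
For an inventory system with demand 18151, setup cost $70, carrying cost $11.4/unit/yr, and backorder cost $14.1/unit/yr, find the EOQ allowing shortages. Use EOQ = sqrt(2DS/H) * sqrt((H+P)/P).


Formula: EOQ* = sqrt(2DS/H) * sqrt((H+P)/P)
Base EOQ = sqrt(2*18151*70/11.4) = 472.13 units
Correction = sqrt((11.4+14.1)/14.1) = 1.34481
EOQ* = 472.13 * 1.34481 = 634.9 units

634.9 units


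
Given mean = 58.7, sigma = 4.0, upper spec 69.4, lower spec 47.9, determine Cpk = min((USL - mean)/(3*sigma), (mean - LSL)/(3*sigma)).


Cpu = (69.4 - 58.7) / (3 * 4.0) = 0.89
Cpl = (58.7 - 47.9) / (3 * 4.0) = 0.9
Cpk = min(0.89, 0.9) = 0.89

0.89


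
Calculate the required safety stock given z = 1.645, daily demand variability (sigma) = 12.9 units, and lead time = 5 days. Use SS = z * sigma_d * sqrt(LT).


Formula: SS = z * sigma_d * sqrt(LT)
sqrt(LT) = sqrt(5) = 2.2361
SS = 1.645 * 12.9 * 2.2361
SS = 47.5 units

47.5 units


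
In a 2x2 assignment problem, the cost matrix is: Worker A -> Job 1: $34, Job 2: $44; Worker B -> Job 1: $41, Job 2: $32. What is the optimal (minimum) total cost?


Option 1: A->1 + B->2 = $34 + $32 = $66
Option 2: A->2 + B->1 = $44 + $41 = $85
Min cost = min($66, $85) = $66

$66


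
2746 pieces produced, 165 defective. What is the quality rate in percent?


Formula: Quality Rate = Good Pieces / Total Pieces * 100
Good pieces = 2746 - 165 = 2581
QR = 2581 / 2746 * 100 = 94.0%

94.0%


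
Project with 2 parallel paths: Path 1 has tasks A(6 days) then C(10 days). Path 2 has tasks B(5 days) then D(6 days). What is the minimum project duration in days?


Path 1 = 6 + 10 = 16 days
Path 2 = 5 + 6 = 11 days
Duration = max(16, 11) = 16 days

16 days


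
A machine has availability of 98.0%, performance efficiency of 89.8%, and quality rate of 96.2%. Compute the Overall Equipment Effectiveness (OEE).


Formula: OEE = Availability * Performance * Quality / 10000
A * P = 98.0% * 89.8% / 100 = 88.0%
OEE = 88.0% * 96.2% / 100 = 84.7%

84.7%


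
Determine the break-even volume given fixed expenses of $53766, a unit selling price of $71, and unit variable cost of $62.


Formula: BEQ = Fixed Costs / (Price - Variable Cost)
Contribution margin = $71 - $62 = $9/unit
BEQ = ceil($53766 / $9/unit) = ceil(5974.0) = 5974 units

5974 units


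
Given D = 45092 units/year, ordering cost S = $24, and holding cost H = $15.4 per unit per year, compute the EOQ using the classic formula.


Formula: EOQ = sqrt(2 * D * S / H)
Numerator: 2 * 45092 * 24 = 2164416
2DS/H = 2164416 / 15.4 = 140546.5
EOQ = sqrt(140546.5) = 374.9 units

374.9 units


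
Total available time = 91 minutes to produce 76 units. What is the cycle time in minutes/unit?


Formula: CT = Available Time / Number of Units
CT = 91 min / 76 units
CT = 1.2 min/unit

1.2 min/unit


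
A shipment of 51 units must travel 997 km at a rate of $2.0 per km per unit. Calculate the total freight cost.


TC = dist * cost * units = 997 * 2.0 * 51 = $101694.00

$101694.00


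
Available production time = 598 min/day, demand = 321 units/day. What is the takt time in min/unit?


Formula: Takt Time = Available Production Time / Customer Demand
Takt = 598 min/day / 321 units/day
Takt = 1.86 min/unit

1.86 min/unit


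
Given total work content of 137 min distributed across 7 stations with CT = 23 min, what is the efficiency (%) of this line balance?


Formula: Efficiency = Sum of Task Times / (N_stations * CT) * 100
Total station capacity = 7 stations * 23 min = 161 min
Efficiency = 137 / 161 * 100 = 85.1%

85.1%


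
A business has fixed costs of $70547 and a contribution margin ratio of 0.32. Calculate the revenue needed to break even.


Formula: BER = Fixed Costs / Contribution Margin Ratio
BER = $70547 / 0.32
BER = $220459.38 (to the nearest cent)

$220459.38


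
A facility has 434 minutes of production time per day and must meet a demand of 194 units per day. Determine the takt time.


Formula: Takt Time = Available Production Time / Customer Demand
Takt = 434 min/day / 194 units/day
Takt = 2.24 min/unit

2.24 min/unit


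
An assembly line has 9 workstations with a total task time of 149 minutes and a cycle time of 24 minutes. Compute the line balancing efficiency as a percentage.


Formula: Efficiency = Sum of Task Times / (N_stations * CT) * 100
Total station capacity = 9 stations * 24 min = 216 min
Efficiency = 149 / 216 * 100 = 69.0%

69.0%


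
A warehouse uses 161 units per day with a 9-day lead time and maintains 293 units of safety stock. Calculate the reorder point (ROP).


Formula: ROP = (Daily Demand * Lead Time) + Safety Stock
Demand during lead time = 161 * 9 = 1449 units
ROP = 1449 + 293 = 1742 units

1742 units


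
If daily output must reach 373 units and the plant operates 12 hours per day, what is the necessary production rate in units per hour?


Formula: Production Rate = Daily Demand / Available Hours
Rate = 373 units/day / 12 hours/day
Rate = 31.1 units/hour

31.1 units/hour


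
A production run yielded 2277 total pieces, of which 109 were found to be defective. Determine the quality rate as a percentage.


Formula: Quality Rate = Good Pieces / Total Pieces * 100
Good pieces = 2277 - 109 = 2168
QR = 2168 / 2277 * 100 = 95.2%

95.2%


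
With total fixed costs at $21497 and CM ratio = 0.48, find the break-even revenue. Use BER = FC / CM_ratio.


Formula: BER = Fixed Costs / Contribution Margin Ratio
BER = $21497 / 0.48
BER = $44785.42 (to the nearest cent)

$44785.42


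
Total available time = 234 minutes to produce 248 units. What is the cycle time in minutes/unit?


Formula: CT = Available Time / Number of Units
CT = 234 min / 248 units
CT = 0.94 min/unit

0.94 min/unit


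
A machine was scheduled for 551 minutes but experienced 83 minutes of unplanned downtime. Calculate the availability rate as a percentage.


Formula: Availability = (Planned Time - Downtime) / Planned Time * 100
Uptime = 551 - 83 = 468 min
Availability = 468 / 551 * 100 = 84.9%

84.9%


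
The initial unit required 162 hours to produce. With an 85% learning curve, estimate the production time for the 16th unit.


Formula: T_n = T_1 * (learning_rate)^(log2(n)) where learning_rate = rate/100
Doublings = log2(16) = 4
T_n = 162 * 0.85^4
T_n = 162 * 0.522 = 84.6 hours

84.6 hours


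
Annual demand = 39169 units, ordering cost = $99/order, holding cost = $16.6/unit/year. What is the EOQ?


Formula: EOQ = sqrt(2 * D * S / H)
Numerator: 2 * 39169 * 99 = 7755462
2DS/H = 7755462 / 16.6 = 467196.5
EOQ = sqrt(467196.5) = 683.5 units

683.5 units


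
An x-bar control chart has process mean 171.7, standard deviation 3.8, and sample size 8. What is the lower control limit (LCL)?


LCL = 171.7 - 3 * 3.8 / sqrt(8)

167.67


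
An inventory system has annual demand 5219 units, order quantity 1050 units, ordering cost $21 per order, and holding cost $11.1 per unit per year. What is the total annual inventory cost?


TC = 5219/1050 * 21 + 1050/2 * 11.1

$5931.88


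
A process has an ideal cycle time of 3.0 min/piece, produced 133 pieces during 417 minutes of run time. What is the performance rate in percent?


Formula: Performance = (Ideal CT * Total Count) / Run Time * 100
Ideal output time = 3.0 * 133 = 399.0 min
Performance = 399.0 / 417 * 100 = 95.7%

95.7%


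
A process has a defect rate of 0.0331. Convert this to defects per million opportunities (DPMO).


DPMO = defect_rate * 1000000 = 0.0331 * 1000000

33100


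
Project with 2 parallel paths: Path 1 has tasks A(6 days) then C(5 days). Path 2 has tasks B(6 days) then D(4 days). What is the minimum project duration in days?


Path 1 = 6 + 5 = 11 days
Path 2 = 6 + 4 = 10 days
Duration = max(11, 10) = 11 days

11 days


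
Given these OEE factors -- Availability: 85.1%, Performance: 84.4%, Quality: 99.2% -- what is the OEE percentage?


Formula: OEE = Availability * Performance * Quality / 10000
A * P = 85.1% * 84.4% / 100 = 71.82%
OEE = 71.82% * 99.2% / 100 = 71.2%

71.2%


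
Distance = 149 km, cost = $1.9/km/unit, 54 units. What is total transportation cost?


TC = dist * cost * units = 149 * 1.9 * 54 = $15287.40

$15287.40


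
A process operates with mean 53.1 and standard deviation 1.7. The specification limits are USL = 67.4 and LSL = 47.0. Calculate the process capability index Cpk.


Cpu = (67.4 - 53.1) / (3 * 1.7) = 2.8
Cpl = (53.1 - 47.0) / (3 * 1.7) = 1.2
Cpk = min(2.8, 1.2) = 1.2

1.2


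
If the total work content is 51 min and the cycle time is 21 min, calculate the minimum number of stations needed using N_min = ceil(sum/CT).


Formula: N_min = ceil(Sum of Task Times / Cycle Time)
N_min = ceil(51 min / 21 min) = ceil(2.4286)
N_min = 3 stations

3


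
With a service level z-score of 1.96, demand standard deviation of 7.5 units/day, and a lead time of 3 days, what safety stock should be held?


Formula: SS = z * sigma_d * sqrt(LT)
sqrt(LT) = sqrt(3) = 1.7321
SS = 1.96 * 7.5 * 1.7321
SS = 25.5 units

25.5 units


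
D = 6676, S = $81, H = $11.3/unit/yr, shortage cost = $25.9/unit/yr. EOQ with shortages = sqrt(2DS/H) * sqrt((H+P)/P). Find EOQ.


Formula: EOQ* = sqrt(2DS/H) * sqrt((H+P)/P)
Base EOQ = sqrt(2*6676*81/11.3) = 309.37 units
Correction = sqrt((11.3+25.9)/25.9) = 1.19845
EOQ* = 309.37 * 1.19845 = 370.8 units

370.8 units


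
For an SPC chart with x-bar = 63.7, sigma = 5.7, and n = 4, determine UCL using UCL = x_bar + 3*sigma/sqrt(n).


UCL = 63.7 + 3 * 5.7 / sqrt(4)

72.25


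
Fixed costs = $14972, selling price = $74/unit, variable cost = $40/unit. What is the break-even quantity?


Formula: BEQ = Fixed Costs / (Price - Variable Cost)
Contribution margin = $74 - $40 = $34/unit
BEQ = ceil($14972 / $34/unit) = ceil(440.35) = 441 units

441 units


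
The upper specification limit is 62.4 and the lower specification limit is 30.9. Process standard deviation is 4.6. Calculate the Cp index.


Cp = (62.4 - 30.9) / (6 * 4.6)

1.14


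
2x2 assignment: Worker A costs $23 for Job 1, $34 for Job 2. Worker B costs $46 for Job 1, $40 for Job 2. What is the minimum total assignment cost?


Option 1: A->1 + B->2 = $23 + $40 = $63
Option 2: A->2 + B->1 = $34 + $46 = $80
Min cost = min($63, $80) = $63

$63


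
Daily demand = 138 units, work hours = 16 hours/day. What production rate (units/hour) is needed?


Formula: Production Rate = Daily Demand / Available Hours
Rate = 138 units/day / 16 hours/day
Rate = 8.6 units/hour

8.6 units/hour


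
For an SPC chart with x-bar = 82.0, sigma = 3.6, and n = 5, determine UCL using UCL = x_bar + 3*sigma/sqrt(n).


UCL = 82.0 + 3 * 3.6 / sqrt(5)

86.83


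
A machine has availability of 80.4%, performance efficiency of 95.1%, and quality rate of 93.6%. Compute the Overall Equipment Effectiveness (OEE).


Formula: OEE = Availability * Performance * Quality / 10000
A * P = 80.4% * 95.1% / 100 = 76.46%
OEE = 76.46% * 93.6% / 100 = 71.6%

71.6%


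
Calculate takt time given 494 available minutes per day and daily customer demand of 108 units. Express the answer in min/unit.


Formula: Takt Time = Available Production Time / Customer Demand
Takt = 494 min/day / 108 units/day
Takt = 4.57 min/unit

4.57 min/unit


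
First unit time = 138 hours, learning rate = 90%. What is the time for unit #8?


Formula: T_n = T_1 * (learning_rate)^(log2(n)) where learning_rate = rate/100
Doublings = log2(8) = 3
T_n = 138 * 0.9^3
T_n = 138 * 0.729 = 100.6 hours

100.6 hours


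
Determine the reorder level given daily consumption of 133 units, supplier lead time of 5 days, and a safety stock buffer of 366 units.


Formula: ROP = (Daily Demand * Lead Time) + Safety Stock
Demand during lead time = 133 * 5 = 665 units
ROP = 665 + 366 = 1031 units

1031 units


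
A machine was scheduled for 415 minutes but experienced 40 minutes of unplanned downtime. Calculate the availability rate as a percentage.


Formula: Availability = (Planned Time - Downtime) / Planned Time * 100
Uptime = 415 - 40 = 375 min
Availability = 375 / 415 * 100 = 90.4%

90.4%


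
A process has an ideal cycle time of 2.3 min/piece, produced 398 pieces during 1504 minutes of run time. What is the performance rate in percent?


Formula: Performance = (Ideal CT * Total Count) / Run Time * 100
Ideal output time = 2.3 * 398 = 915.4 min
Performance = 915.4 / 1504 * 100 = 60.9%

60.9%


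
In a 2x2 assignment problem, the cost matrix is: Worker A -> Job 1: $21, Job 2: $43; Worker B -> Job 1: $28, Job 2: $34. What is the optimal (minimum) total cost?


Option 1: A->1 + B->2 = $21 + $34 = $55
Option 2: A->2 + B->1 = $43 + $28 = $71
Min cost = min($55, $71) = $55

$55


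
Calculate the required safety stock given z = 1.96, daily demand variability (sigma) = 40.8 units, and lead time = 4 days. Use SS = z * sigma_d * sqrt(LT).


Formula: SS = z * sigma_d * sqrt(LT)
sqrt(LT) = sqrt(4) = 2.0
SS = 1.96 * 40.8 * 2.0
SS = 159.9 units

159.9 units


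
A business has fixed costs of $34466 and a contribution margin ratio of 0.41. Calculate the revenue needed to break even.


Formula: BER = Fixed Costs / Contribution Margin Ratio
BER = $34466 / 0.41
BER = $84063.41 (to the nearest cent)

$84063.41


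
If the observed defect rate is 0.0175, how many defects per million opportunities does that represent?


DPMO = defect_rate * 1000000 = 0.0175 * 1000000

17500


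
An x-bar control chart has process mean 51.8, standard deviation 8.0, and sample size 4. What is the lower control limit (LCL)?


LCL = 51.8 - 3 * 8.0 / sqrt(4)

39.8


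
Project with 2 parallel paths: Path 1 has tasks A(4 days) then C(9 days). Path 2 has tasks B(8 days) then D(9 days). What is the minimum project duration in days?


Path 1 = 4 + 9 = 13 days
Path 2 = 8 + 9 = 17 days
Duration = max(13, 17) = 17 days

17 days


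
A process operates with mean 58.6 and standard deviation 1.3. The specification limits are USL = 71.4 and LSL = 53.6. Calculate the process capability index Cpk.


Cpu = (71.4 - 58.6) / (3 * 1.3) = 3.28
Cpl = (58.6 - 53.6) / (3 * 1.3) = 1.28
Cpk = min(3.28, 1.28) = 1.28

1.28


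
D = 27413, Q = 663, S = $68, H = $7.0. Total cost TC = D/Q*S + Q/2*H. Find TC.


TC = 27413/663 * 68 + 663/2 * 7.0

$5132.09


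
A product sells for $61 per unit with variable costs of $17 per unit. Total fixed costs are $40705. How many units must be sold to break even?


Formula: BEQ = Fixed Costs / (Price - Variable Cost)
Contribution margin = $61 - $17 = $44/unit
BEQ = ceil($40705 / $44/unit) = ceil(925.11) = 926 units

926 units


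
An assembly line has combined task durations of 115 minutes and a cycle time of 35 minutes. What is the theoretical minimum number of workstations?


Formula: N_min = ceil(Sum of Task Times / Cycle Time)
N_min = ceil(115 min / 35 min) = ceil(3.2857)
N_min = 4 stations

4


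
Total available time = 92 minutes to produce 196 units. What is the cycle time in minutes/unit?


Formula: CT = Available Time / Number of Units
CT = 92 min / 196 units
CT = 0.47 min/unit

0.47 min/unit


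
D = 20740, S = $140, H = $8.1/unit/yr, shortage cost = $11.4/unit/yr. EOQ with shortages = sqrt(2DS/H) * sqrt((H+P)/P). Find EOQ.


Formula: EOQ* = sqrt(2DS/H) * sqrt((H+P)/P)
Base EOQ = sqrt(2*20740*140/8.1) = 846.72 units
Correction = sqrt((8.1+11.4)/11.4) = 1.30787
EOQ* = 846.72 * 1.30787 = 1107.4 units

1107.4 units


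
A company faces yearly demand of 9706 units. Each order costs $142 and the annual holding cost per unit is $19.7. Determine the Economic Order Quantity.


Formula: EOQ = sqrt(2 * D * S / H)
Numerator: 2 * 9706 * 142 = 2756504
2DS/H = 2756504 / 19.7 = 139924.1
EOQ = sqrt(139924.1) = 374.1 units

374.1 units


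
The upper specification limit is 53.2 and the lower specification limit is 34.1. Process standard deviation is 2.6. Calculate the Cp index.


Cp = (53.2 - 34.1) / (6 * 2.6)

1.22


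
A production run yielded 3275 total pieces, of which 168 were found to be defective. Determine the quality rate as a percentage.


Formula: Quality Rate = Good Pieces / Total Pieces * 100
Good pieces = 3275 - 168 = 3107
QR = 3107 / 3275 * 100 = 94.9%

94.9%


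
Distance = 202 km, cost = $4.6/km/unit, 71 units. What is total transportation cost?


TC = dist * cost * units = 202 * 4.6 * 71 = $65973.20

$65973.20


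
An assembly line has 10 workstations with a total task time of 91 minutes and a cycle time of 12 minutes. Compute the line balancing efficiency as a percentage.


Formula: Efficiency = Sum of Task Times / (N_stations * CT) * 100
Total station capacity = 10 stations * 12 min = 120 min
Efficiency = 91 / 120 * 100 = 75.8%

75.8%


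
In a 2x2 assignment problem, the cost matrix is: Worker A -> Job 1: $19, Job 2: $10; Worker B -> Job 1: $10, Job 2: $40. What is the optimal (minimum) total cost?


Option 1: A->1 + B->2 = $19 + $40 = $59
Option 2: A->2 + B->1 = $10 + $10 = $20
Min cost = min($59, $20) = $20

$20


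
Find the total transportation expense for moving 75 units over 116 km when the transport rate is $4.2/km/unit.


TC = dist * cost * units = 116 * 4.2 * 75 = $36540.00

$36540.00


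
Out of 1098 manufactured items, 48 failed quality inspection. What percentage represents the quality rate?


Formula: Quality Rate = Good Pieces / Total Pieces * 100
Good pieces = 1098 - 48 = 1050
QR = 1050 / 1098 * 100 = 95.6%

95.6%


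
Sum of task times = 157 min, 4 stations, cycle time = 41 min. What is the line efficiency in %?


Formula: Efficiency = Sum of Task Times / (N_stations * CT) * 100
Total station capacity = 4 stations * 41 min = 164 min
Efficiency = 157 / 164 * 100 = 95.7%

95.7%


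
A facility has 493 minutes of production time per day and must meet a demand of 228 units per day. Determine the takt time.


Formula: Takt Time = Available Production Time / Customer Demand
Takt = 493 min/day / 228 units/day
Takt = 2.16 min/unit

2.16 min/unit


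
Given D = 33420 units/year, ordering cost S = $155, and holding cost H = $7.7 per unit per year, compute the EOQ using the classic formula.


Formula: EOQ = sqrt(2 * D * S / H)
Numerator: 2 * 33420 * 155 = 10360200
2DS/H = 10360200 / 7.7 = 1345480.5
EOQ = sqrt(1345480.5) = 1159.9 units

1159.9 units


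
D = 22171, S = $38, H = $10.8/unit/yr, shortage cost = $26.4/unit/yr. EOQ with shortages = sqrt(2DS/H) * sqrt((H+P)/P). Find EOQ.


Formula: EOQ* = sqrt(2DS/H) * sqrt((H+P)/P)
Base EOQ = sqrt(2*22171*38/10.8) = 394.99 units
Correction = sqrt((10.8+26.4)/26.4) = 1.18705
EOQ* = 394.99 * 1.18705 = 468.9 units

468.9 units


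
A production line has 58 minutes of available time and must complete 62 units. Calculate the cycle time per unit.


Formula: CT = Available Time / Number of Units
CT = 58 min / 62 units
CT = 0.94 min/unit

0.94 min/unit


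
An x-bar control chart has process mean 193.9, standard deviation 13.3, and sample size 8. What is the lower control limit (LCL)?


LCL = 193.9 - 3 * 13.3 / sqrt(8)

179.79


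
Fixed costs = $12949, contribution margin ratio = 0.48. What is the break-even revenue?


Formula: BER = Fixed Costs / Contribution Margin Ratio
BER = $12949 / 0.48
BER = $26977.08 (to the nearest cent)

$26977.08


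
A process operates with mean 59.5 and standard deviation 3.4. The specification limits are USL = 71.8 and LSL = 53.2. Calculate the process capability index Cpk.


Cpu = (71.8 - 59.5) / (3 * 3.4) = 1.21
Cpl = (59.5 - 53.2) / (3 * 3.4) = 0.62
Cpk = min(1.21, 0.62) = 0.62

0.62


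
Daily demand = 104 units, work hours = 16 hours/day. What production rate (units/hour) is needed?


Formula: Production Rate = Daily Demand / Available Hours
Rate = 104 units/day / 16 hours/day
Rate = 6.5 units/hour

6.5 units/hour


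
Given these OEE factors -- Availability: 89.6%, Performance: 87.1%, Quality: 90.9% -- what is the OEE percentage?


Formula: OEE = Availability * Performance * Quality / 10000
A * P = 89.6% * 87.1% / 100 = 78.04%
OEE = 78.04% * 90.9% / 100 = 70.9%

70.9%


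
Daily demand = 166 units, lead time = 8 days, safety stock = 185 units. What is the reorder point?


Formula: ROP = (Daily Demand * Lead Time) + Safety Stock
Demand during lead time = 166 * 8 = 1328 units
ROP = 1328 + 185 = 1513 units

1513 units


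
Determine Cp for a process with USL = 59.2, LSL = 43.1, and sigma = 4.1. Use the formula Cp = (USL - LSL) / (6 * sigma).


Cp = (59.2 - 43.1) / (6 * 4.1)

0.65


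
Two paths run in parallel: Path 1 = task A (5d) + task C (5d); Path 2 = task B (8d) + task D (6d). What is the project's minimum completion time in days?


Path 1 = 5 + 5 = 10 days
Path 2 = 8 + 6 = 14 days
Duration = max(10, 14) = 14 days

14 days


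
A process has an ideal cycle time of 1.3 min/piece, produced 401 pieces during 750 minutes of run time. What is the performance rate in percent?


Formula: Performance = (Ideal CT * Total Count) / Run Time * 100
Ideal output time = 1.3 * 401 = 521.3 min
Performance = 521.3 / 750 * 100 = 69.5%

69.5%


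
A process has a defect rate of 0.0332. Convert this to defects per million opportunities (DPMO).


DPMO = defect_rate * 1000000 = 0.0332 * 1000000

33200


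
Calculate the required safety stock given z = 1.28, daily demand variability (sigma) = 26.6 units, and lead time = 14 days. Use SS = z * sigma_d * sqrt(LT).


Formula: SS = z * sigma_d * sqrt(LT)
sqrt(LT) = sqrt(14) = 3.7417
SS = 1.28 * 26.6 * 3.7417
SS = 127.4 units

127.4 units


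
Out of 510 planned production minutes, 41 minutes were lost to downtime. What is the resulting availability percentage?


Formula: Availability = (Planned Time - Downtime) / Planned Time * 100
Uptime = 510 - 41 = 469 min
Availability = 469 / 510 * 100 = 92.0%

92.0%


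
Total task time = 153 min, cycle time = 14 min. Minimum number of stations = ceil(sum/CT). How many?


Formula: N_min = ceil(Sum of Task Times / Cycle Time)
N_min = ceil(153 min / 14 min) = ceil(10.9286)
N_min = 11 stations

11


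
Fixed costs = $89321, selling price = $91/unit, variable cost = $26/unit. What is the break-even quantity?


Formula: BEQ = Fixed Costs / (Price - Variable Cost)
Contribution margin = $91 - $26 = $65/unit
BEQ = ceil($89321 / $65/unit) = ceil(1374.17) = 1375 units

1375 units


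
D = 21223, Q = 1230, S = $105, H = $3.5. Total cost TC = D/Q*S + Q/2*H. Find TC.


TC = 21223/1230 * 105 + 1230/2 * 3.5

$3964.22


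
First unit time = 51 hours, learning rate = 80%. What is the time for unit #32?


Formula: T_n = T_1 * (learning_rate)^(log2(n)) where learning_rate = rate/100
Doublings = log2(32) = 5
T_n = 51 * 0.8^5
T_n = 51 * 0.3277 = 16.7 hours

16.7 hours


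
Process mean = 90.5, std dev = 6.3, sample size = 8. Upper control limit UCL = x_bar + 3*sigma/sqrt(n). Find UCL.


UCL = 90.5 + 3 * 6.3 / sqrt(8)

97.18


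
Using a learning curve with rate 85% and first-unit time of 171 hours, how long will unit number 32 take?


Formula: T_n = T_1 * (learning_rate)^(log2(n)) where learning_rate = rate/100
Doublings = log2(32) = 5
T_n = 171 * 0.85^5
T_n = 171 * 0.4437 = 75.9 hours

75.9 hours


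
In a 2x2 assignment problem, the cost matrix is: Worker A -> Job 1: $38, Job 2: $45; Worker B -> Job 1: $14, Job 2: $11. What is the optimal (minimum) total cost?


Option 1: A->1 + B->2 = $38 + $11 = $49
Option 2: A->2 + B->1 = $45 + $14 = $59
Min cost = min($49, $59) = $49

$49


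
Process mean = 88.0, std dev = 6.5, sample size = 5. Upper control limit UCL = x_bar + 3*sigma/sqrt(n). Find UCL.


UCL = 88.0 + 3 * 6.5 / sqrt(5)

96.72


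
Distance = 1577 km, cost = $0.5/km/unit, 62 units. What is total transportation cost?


TC = dist * cost * units = 1577 * 0.5 * 62 = $48887.00

$48887.00


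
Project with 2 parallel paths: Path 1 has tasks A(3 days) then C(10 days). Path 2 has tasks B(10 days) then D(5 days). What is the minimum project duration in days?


Path 1 = 3 + 10 = 13 days
Path 2 = 10 + 5 = 15 days
Duration = max(13, 15) = 15 days

15 days


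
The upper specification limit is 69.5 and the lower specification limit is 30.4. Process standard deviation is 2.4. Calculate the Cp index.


Cp = (69.5 - 30.4) / (6 * 2.4)

2.72


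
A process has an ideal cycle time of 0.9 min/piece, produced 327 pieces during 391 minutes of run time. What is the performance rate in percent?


Formula: Performance = (Ideal CT * Total Count) / Run Time * 100
Ideal output time = 0.9 * 327 = 294.3 min
Performance = 294.3 / 391 * 100 = 75.3%

75.3%


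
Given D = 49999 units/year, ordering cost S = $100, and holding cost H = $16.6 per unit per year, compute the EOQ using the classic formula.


Formula: EOQ = sqrt(2 * D * S / H)
Numerator: 2 * 49999 * 100 = 9999800
2DS/H = 9999800 / 16.6 = 602397.6
EOQ = sqrt(602397.6) = 776.1 units

776.1 units


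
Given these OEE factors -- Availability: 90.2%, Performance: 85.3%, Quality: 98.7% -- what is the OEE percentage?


Formula: OEE = Availability * Performance * Quality / 10000
A * P = 90.2% * 85.3% / 100 = 76.94%
OEE = 76.94% * 98.7% / 100 = 75.9%

75.9%


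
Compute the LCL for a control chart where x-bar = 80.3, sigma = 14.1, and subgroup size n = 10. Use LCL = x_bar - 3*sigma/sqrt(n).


LCL = 80.3 - 3 * 14.1 / sqrt(10)

66.92


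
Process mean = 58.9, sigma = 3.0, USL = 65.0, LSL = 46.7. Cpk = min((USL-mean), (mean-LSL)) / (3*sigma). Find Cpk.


Cpu = (65.0 - 58.9) / (3 * 3.0) = 0.68
Cpl = (58.9 - 46.7) / (3 * 3.0) = 1.36
Cpk = min(0.68, 1.36) = 0.68

0.68


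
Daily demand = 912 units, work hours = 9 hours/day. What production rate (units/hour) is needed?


Formula: Production Rate = Daily Demand / Available Hours
Rate = 912 units/day / 9 hours/day
Rate = 101.3 units/hour

101.3 units/hour


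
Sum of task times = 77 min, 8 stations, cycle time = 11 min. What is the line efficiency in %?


Formula: Efficiency = Sum of Task Times / (N_stations * CT) * 100
Total station capacity = 8 stations * 11 min = 88 min
Efficiency = 77 / 88 * 100 = 87.5%

87.5%


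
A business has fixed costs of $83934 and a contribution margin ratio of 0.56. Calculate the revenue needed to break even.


Formula: BER = Fixed Costs / Contribution Margin Ratio
BER = $83934 / 0.56
BER = $149882.14 (to the nearest cent)

$149882.14


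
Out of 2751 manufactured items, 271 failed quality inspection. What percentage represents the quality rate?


Formula: Quality Rate = Good Pieces / Total Pieces * 100
Good pieces = 2751 - 271 = 2480
QR = 2480 / 2751 * 100 = 90.1%

90.1%


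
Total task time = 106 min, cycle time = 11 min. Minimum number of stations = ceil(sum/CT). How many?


Formula: N_min = ceil(Sum of Task Times / Cycle Time)
N_min = ceil(106 min / 11 min) = ceil(9.6364)
N_min = 10 stations

10


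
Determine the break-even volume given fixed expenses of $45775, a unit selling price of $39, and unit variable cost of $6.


Formula: BEQ = Fixed Costs / (Price - Variable Cost)
Contribution margin = $39 - $6 = $33/unit
BEQ = ceil($45775 / $33/unit) = ceil(1387.12) = 1388 units

1388 units


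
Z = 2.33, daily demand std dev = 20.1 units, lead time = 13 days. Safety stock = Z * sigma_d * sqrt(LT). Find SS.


Formula: SS = z * sigma_d * sqrt(LT)
sqrt(LT) = sqrt(13) = 3.6056
SS = 2.33 * 20.1 * 3.6056
SS = 168.9 units

168.9 units


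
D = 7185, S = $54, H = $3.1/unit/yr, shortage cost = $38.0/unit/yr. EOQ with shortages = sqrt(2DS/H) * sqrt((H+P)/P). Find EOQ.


Formula: EOQ* = sqrt(2DS/H) * sqrt((H+P)/P)
Base EOQ = sqrt(2*7185*54/3.1) = 500.32 units
Correction = sqrt((3.1+38.0)/38.0) = 1.03999
EOQ* = 500.32 * 1.03999 = 520.3 units

520.3 units


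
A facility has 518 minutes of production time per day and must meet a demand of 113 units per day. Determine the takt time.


Formula: Takt Time = Available Production Time / Customer Demand
Takt = 518 min/day / 113 units/day
Takt = 4.58 min/unit

4.58 min/unit


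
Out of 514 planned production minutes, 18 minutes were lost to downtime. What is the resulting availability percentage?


Formula: Availability = (Planned Time - Downtime) / Planned Time * 100
Uptime = 514 - 18 = 496 min
Availability = 496 / 514 * 100 = 96.5%

96.5%


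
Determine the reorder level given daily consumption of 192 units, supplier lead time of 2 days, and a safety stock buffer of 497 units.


Formula: ROP = (Daily Demand * Lead Time) + Safety Stock
Demand during lead time = 192 * 2 = 384 units
ROP = 384 + 497 = 881 units

881 units


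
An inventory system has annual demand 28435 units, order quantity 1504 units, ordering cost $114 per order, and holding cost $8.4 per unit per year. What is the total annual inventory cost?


TC = 28435/1504 * 114 + 1504/2 * 8.4

$8472.11


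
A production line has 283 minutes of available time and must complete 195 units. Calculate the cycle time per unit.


Formula: CT = Available Time / Number of Units
CT = 283 min / 195 units
CT = 1.45 min/unit

1.45 min/unit


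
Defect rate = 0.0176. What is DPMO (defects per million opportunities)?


DPMO = defect_rate * 1000000 = 0.0176 * 1000000

17600


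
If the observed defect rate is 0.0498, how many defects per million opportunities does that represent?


DPMO = defect_rate * 1000000 = 0.0498 * 1000000

49800


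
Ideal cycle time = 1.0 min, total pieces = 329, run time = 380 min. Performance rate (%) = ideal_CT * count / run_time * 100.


Formula: Performance = (Ideal CT * Total Count) / Run Time * 100
Ideal output time = 1.0 * 329 = 329.0 min
Performance = 329.0 / 380 * 100 = 86.6%

86.6%


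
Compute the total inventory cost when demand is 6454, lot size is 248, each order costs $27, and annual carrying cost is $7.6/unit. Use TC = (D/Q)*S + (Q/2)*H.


TC = 6454/248 * 27 + 248/2 * 7.6

$1645.05


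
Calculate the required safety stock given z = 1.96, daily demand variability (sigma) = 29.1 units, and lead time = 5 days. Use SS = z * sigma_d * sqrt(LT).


Formula: SS = z * sigma_d * sqrt(LT)
sqrt(LT) = sqrt(5) = 2.2361
SS = 1.96 * 29.1 * 2.2361
SS = 127.5 units

127.5 units


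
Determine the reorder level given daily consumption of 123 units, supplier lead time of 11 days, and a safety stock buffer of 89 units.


Formula: ROP = (Daily Demand * Lead Time) + Safety Stock
Demand during lead time = 123 * 11 = 1353 units
ROP = 1353 + 89 = 1442 units

1442 units


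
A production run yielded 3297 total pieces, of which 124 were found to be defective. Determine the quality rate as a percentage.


Formula: Quality Rate = Good Pieces / Total Pieces * 100
Good pieces = 3297 - 124 = 3173
QR = 3173 / 3297 * 100 = 96.2%

96.2%


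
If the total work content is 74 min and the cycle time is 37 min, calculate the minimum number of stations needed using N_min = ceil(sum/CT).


Formula: N_min = ceil(Sum of Task Times / Cycle Time)
N_min = ceil(74 min / 37 min) = ceil(2.0)
N_min = 2 stations

2


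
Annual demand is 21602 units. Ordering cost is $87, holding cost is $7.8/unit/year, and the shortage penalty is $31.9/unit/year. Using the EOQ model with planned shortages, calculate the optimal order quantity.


Formula: EOQ* = sqrt(2DS/H) * sqrt((H+P)/P)
Base EOQ = sqrt(2*21602*87/7.8) = 694.18 units
Correction = sqrt((7.8+31.9)/31.9) = 1.11558
EOQ* = 694.18 * 1.11558 = 774.4 units

774.4 units


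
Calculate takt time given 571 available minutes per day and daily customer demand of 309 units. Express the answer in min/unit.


Formula: Takt Time = Available Production Time / Customer Demand
Takt = 571 min/day / 309 units/day
Takt = 1.85 min/unit

1.85 min/unit


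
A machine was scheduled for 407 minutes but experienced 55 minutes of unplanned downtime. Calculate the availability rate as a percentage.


Formula: Availability = (Planned Time - Downtime) / Planned Time * 100
Uptime = 407 - 55 = 352 min
Availability = 352 / 407 * 100 = 86.5%

86.5%


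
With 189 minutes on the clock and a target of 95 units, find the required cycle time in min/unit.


Formula: CT = Available Time / Number of Units
CT = 189 min / 95 units
CT = 1.99 min/unit

1.99 min/unit


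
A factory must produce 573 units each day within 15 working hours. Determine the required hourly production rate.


Formula: Production Rate = Daily Demand / Available Hours
Rate = 573 units/day / 15 hours/day
Rate = 38.2 units/hour

38.2 units/hour


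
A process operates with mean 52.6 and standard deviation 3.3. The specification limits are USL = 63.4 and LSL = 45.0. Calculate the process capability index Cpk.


Cpu = (63.4 - 52.6) / (3 * 3.3) = 1.09
Cpl = (52.6 - 45.0) / (3 * 3.3) = 0.77
Cpk = min(1.09, 0.77) = 0.77

0.77


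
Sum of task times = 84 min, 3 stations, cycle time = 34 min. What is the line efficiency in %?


Formula: Efficiency = Sum of Task Times / (N_stations * CT) * 100
Total station capacity = 3 stations * 34 min = 102 min
Efficiency = 84 / 102 * 100 = 82.4%

82.4%
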